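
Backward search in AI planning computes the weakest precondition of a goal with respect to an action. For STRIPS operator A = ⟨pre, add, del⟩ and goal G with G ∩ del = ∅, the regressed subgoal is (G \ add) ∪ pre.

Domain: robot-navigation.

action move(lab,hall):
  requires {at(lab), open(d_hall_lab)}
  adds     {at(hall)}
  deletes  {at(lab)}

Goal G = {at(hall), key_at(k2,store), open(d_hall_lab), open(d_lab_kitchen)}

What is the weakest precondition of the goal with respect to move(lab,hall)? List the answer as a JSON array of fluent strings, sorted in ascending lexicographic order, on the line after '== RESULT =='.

Regress:
  G ∩ del = {}  (empty — regression defined)
  G \ add = {at(hall), key_at(k2,store), open(d_hall_lab), open(d_lab_kitchen)} \ {at(hall)} = {key_at(k2,store), open(d_hall_lab), open(d_lab_kitchen)}
  ∪ pre   = {key_at(k2,store), open(d_hall_lab), open(d_lab_kitchen)} ∪ {at(lab), open(d_hall_lab)}
          = {at(lab), key_at(k2,store), open(d_hall_lab), open(d_lab_kitchen)}

== RESULT ==
["at(lab)", "key_at(k2,store)", "open(d_hall_lab)", "open(d_lab_kitchen)"]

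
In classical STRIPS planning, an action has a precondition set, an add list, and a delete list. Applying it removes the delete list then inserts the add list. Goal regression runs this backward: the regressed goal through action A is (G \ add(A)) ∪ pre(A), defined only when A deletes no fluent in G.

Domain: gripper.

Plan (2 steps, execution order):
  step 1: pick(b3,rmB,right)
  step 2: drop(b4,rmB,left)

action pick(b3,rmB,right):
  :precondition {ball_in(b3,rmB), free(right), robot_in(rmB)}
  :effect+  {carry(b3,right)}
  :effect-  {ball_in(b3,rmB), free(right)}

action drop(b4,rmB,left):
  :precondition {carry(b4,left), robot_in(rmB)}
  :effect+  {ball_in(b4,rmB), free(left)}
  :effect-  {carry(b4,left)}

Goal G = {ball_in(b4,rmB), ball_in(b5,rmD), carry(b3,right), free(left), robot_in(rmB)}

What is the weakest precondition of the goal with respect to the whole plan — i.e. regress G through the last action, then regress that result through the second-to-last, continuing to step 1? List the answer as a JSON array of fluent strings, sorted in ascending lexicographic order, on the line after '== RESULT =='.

Regress step by step:
  through step 2 (drop(b4,rmB,left)): drop {ball_in(b4,rmB), free(left)}, keep {ball_in(b5,rmD), carry(b3,right), robot_in(rmB)}, require {carry(b4,left), robot_in(rmB)}
    → {ball_in(b5,rmD), carry(b3,right), carry(b4,left), robot_in(rmB)}
  through step 1 (pick(b3,rmB,right)): drop {carry(b3,right)}, keep {ball_in(b5,rmD), carry(b4,left), robot_in(rmB)}, require {ball_in(b3,rmB), free(right), robot_in(rmB)}
    → {ball_in(b3,rmB), ball_in(b5,rmD), carry(b4,left), free(right), robot_in(rmB)}

== RESULT ==
["ball_in(b3,rmB)", "ball_in(b5,rmD)", "carry(b4,left)", "free(right)", "robot_in(rmB)"]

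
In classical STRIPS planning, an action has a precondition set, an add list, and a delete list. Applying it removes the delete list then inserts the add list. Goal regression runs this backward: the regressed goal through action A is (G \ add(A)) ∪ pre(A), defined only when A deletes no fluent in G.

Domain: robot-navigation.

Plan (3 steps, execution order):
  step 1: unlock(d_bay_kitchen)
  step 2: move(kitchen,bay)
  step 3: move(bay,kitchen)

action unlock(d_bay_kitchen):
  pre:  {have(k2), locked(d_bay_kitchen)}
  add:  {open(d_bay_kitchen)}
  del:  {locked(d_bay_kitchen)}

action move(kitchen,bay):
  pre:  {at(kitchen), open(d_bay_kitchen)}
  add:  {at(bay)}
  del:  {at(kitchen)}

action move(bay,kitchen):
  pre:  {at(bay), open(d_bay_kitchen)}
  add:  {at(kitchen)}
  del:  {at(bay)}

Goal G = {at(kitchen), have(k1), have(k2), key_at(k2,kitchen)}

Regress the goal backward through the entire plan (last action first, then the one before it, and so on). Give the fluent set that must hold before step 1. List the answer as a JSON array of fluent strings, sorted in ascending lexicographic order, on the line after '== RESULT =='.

Regress step by step:
  through step 3 (move(bay,kitchen)): drop {at(kitchen)}, keep {have(k1), have(k2), key_at(k2,kitchen)}, require {at(bay), open(d_bay_kitchen)}
    → {at(bay), have(k1), have(k2), key_at(k2,kitchen), open(d_bay_kitchen)}
  through step 2 (move(kitchen,bay)): drop {at(bay)}, keep {have(k1), have(k2), key_at(k2,kitchen), open(d_bay_kitchen)}, require {at(kitchen), open(d_bay_kitchen)}
    → {at(kitchen), have(k1), have(k2), key_at(k2,kitchen), open(d_bay_kitchen)}
  through step 1 (unlock(d_bay_kitchen)): drop {open(d_bay_kitchen)}, keep {at(kitchen), have(k1), have(k2), key_at(k2,kitchen)}, require {have(k2), locked(d_bay_kitchen)}
    → {at(kitchen), have(k1), have(k2), key_at(k2,kitchen), locked(d_bay_kitchen)}

== RESULT ==
["at(kitchen)", "have(k1)", "have(k2)", "key_at(k2,kitchen)", "locked(d_bay_kitchen)"]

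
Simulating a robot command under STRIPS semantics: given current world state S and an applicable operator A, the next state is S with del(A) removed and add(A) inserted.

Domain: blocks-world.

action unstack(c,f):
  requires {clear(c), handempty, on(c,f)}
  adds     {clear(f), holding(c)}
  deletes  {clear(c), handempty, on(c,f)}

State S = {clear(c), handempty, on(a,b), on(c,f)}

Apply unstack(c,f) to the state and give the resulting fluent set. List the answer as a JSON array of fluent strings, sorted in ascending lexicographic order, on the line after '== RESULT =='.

Progress:
  pre ⊆ S: {clear(c), handempty, on(c,f)} ⊆ S  — applicable
  S \ del = {on(a,b)}
  ∪ add   = {clear(f), holding(c), on(a,b)}

== RESULT ==
["clear(f)", "holding(c)", "on(a,b)"]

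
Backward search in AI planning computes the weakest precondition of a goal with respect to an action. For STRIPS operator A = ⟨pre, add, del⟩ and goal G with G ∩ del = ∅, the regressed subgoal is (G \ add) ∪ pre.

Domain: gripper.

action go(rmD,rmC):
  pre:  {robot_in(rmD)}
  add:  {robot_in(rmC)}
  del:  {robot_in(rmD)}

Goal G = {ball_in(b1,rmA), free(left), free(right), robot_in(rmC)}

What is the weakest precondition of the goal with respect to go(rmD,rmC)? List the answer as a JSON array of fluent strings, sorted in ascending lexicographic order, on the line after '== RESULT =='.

Compute (G \ add) ∪ pre:
  G ∩ del = {}  (empty — regression defined)
  G \ add = {ball_in(b1,rmA), free(left), free(right), robot_in(rmC)} \ {robot_in(rmC)} = {ball_in(b1,rmA), free(left), free(right)}
  ∪ pre   = {ball_in(b1,rmA), free(left), free(right)} ∪ {robot_in(rmD)}
          = {ball_in(b1,rmA), free(left), free(right), robot_in(rmD)}

== RESULT ==
["ball_in(b1,rmA)", "free(left)", "free(right)", "robot_in(rmD)"]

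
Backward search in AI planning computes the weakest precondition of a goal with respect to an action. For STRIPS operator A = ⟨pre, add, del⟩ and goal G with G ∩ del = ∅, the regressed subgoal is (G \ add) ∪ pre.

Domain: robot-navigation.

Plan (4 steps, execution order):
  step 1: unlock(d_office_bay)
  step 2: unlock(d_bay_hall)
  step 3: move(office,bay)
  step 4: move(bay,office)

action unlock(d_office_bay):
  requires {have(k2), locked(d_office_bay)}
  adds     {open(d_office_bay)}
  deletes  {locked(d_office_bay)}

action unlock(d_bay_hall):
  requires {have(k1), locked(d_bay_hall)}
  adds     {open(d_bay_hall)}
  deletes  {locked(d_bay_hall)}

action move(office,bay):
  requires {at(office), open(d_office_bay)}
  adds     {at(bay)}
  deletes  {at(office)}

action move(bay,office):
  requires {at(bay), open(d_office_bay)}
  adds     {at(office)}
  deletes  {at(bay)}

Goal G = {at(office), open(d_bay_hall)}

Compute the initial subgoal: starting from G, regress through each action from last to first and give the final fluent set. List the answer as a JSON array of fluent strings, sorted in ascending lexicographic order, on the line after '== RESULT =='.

Regress step by step:
  through step 4 (move(bay,office)): drop {at(office)}, keep {open(d_bay_hall)}, require {at(bay), open(d_office_bay)}
    → {at(bay), open(d_bay_hall), open(d_office_bay)}
  through step 3 (move(office,bay)): drop {at(bay)}, keep {open(d_bay_hall), open(d_office_bay)}, require {at(office), open(d_office_bay)}
    → {at(office), open(d_bay_hall), open(d_office_bay)}
  through step 2 (unlock(d_bay_hall)): drop {open(d_bay_hall)}, keep {at(office), open(d_office_bay)}, require {have(k1), locked(d_bay_hall)}
    → {at(office), have(k1), locked(d_bay_hall), open(d_office_bay)}
  through step 1 (unlock(d_office_bay)): drop {open(d_office_bay)}, keep {at(office), have(k1), locked(d_bay_hall)}, require {have(k2), locked(d_office_bay)}
    → {at(office), have(k1), have(k2), locked(d_bay_hall), locked(d_office_bay)}

== RESULT ==
["at(office)", "have(k1)", "have(k2)", "locked(d_bay_hall)", "locked(d_office_bay)"]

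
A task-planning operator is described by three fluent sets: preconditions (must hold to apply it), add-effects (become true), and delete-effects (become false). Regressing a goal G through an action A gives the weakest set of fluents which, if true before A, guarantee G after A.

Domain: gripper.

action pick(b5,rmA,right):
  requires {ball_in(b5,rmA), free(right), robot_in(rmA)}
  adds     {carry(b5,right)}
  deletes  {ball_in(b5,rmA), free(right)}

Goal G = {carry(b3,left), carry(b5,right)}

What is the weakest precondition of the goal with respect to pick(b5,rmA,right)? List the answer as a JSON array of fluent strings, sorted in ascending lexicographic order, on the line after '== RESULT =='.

Compute (G \ add) ∪ pre:
  G ∩ del = {}  (empty — regression defined)
  G \ add = {carry(b3,left), carry(b5,right)} \ {carry(b5,right)} = {carry(b3,left)}
  ∪ pre   = {carry(b3,left)} ∪ {ball_in(b5,rmA), free(right), robot_in(rmA)}
          = {ball_in(b5,rmA), carry(b3,left), free(right), robot_in(rmA)}

== RESULT ==
["ball_in(b5,rmA)", "carry(b3,left)", "free(right)", "robot_in(rmA)"]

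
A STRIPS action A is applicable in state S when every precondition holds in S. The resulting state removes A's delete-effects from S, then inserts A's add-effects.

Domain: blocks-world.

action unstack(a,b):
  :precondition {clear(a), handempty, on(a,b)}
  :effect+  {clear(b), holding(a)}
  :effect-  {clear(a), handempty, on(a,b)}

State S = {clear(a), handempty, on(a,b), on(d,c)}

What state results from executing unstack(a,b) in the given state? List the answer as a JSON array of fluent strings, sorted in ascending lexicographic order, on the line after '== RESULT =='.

Progress:
  pre ⊆ S: {clear(a), handempty, on(a,b)} ⊆ S  — applicable
  S \ del = {on(d,c)}
  ∪ add   = {clear(b), holding(a), on(d,c)}

== RESULT ==
["clear(b)", "holding(a)", "on(d,c)"]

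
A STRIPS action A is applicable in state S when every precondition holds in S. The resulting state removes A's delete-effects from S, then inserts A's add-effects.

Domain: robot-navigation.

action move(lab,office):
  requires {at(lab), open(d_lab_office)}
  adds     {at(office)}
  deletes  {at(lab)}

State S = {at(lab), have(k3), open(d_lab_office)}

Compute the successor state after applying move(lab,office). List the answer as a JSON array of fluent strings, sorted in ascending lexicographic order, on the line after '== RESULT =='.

Progress:
  pre ⊆ S: {at(lab), open(d_lab_office)} ⊆ S  — applicable
  S \ del = {have(k3), open(d_lab_office)}
  ∪ add   = {at(office), have(k3), open(d_lab_office)}

== RESULT ==
["at(office)", "have(k3)", "open(d_lab_office)"]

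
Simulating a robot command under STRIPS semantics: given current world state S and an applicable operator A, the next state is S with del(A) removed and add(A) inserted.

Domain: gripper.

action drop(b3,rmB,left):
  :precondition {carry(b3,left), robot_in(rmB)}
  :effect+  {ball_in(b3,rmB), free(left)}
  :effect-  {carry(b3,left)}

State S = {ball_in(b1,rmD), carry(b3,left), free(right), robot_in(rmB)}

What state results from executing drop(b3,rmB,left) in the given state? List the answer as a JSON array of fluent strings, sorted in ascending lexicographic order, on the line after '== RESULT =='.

Progress:
  pre ⊆ S: {carry(b3,left), robot_in(rmB)} ⊆ S  — applicable
  S \ del = {ball_in(b1,rmD), free(right), robot_in(rmB)}
  ∪ add   = {ball_in(b1,rmD), ball_in(b3,rmB), free(left), free(right), robot_in(rmB)}

== RESULT ==
["ball_in(b1,rmD)", "ball_in(b3,rmB)", "free(left)", "free(right)", "robot_in(rmB)"]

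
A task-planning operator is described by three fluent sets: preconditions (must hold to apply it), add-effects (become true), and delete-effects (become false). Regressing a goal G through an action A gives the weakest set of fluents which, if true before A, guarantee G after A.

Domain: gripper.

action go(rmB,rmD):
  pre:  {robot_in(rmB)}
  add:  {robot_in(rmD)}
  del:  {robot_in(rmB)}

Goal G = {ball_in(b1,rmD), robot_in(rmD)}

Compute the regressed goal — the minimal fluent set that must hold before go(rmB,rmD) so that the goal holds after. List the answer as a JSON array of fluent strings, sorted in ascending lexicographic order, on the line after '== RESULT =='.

Regress:
  G ∩ del = {}  (empty — regression defined)
  G \ add = {ball_in(b1,rmD), robot_in(rmD)} \ {robot_in(rmD)} = {ball_in(b1,rmD)}
  ∪ pre   = {ball_in(b1,rmD)} ∪ {robot_in(rmB)}
          = {ball_in(b1,rmD), robot_in(rmB)}

== RESULT ==
["ball_in(b1,rmD)", "robot_in(rmB)"]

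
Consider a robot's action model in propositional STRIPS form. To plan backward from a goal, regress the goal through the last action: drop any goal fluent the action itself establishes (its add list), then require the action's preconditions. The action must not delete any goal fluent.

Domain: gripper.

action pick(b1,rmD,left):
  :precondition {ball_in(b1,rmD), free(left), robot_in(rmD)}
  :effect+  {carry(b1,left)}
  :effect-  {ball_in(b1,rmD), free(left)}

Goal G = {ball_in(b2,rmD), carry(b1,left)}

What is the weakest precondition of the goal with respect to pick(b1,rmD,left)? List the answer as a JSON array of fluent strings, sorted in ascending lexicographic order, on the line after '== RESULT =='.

Regress:
  G ∩ del = {}  (empty — regression defined)
  G \ add = {ball_in(b2,rmD), carry(b1,left)} \ {carry(b1,left)} = {ball_in(b2,rmD)}
  ∪ pre   = {ball_in(b2,rmD)} ∪ {ball_in(b1,rmD), free(left), robot_in(rmD)}
          = {ball_in(b1,rmD), ball_in(b2,rmD), free(left), robot_in(rmD)}

== RESULT ==
["ball_in(b1,rmD)", "ball_in(b2,rmD)", "free(left)", "robot_in(rmD)"]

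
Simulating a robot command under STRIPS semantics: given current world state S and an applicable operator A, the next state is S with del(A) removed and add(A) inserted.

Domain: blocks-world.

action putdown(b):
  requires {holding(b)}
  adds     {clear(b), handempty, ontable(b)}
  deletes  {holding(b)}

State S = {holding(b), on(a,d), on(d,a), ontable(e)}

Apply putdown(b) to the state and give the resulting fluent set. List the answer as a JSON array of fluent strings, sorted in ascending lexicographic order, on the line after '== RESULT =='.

Progress:
  pre ⊆ S: {holding(b)} ⊆ S  — applicable
  S \ del = {on(a,d), on(d,a), ontable(e)}
  ∪ add   = {clear(b), handempty, on(a,d), on(d,a), ontable(b), ontable(e)}

== RESULT ==
["clear(b)", "handempty", "on(a,d)", "on(d,a)", "ontable(b)", "ontable(e)"]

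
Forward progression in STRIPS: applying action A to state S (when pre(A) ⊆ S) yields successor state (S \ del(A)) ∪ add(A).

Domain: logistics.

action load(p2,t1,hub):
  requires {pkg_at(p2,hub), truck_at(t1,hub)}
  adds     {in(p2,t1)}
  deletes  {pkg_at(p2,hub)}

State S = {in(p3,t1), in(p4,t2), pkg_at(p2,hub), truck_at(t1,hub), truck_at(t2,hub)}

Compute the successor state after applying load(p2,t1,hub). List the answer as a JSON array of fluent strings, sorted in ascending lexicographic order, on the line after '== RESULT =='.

Compute (S \ del) ∪ add:
  pre ⊆ S: {pkg_at(p2,hub), truck_at(t1,hub)} ⊆ S  — applicable
  S \ del = {in(p3,t1), in(p4,t2), truck_at(t1,hub), truck_at(t2,hub)}
  ∪ add   = {in(p2,t1), in(p3,t1), in(p4,t2), truck_at(t1,hub), truck_at(t2,hub)}

== RESULT ==
["in(p2,t1)", "in(p3,t1)", "in(p4,t2)", "truck_at(t1,hub)", "truck_at(t2,hub)"]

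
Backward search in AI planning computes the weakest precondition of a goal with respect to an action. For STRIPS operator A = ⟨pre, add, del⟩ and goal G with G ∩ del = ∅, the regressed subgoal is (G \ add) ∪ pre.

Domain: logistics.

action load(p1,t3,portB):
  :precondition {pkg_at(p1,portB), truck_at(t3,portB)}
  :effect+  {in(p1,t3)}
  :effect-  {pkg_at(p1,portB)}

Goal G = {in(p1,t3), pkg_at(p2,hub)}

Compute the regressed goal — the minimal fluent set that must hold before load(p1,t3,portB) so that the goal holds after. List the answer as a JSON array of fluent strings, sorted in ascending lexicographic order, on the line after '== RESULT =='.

Compute (G \ add) ∪ pre:
  G ∩ del = {}  (empty — regression defined)
  G \ add = {in(p1,t3), pkg_at(p2,hub)} \ {in(p1,t3)} = {pkg_at(p2,hub)}
  ∪ pre   = {pkg_at(p2,hub)} ∪ {pkg_at(p1,portB), truck_at(t3,portB)}
          = {pkg_at(p1,portB), pkg_at(p2,hub), truck_at(t3,portB)}

== RESULT ==
["pkg_at(p1,portB)", "pkg_at(p2,hub)", "truck_at(t3,portB)"]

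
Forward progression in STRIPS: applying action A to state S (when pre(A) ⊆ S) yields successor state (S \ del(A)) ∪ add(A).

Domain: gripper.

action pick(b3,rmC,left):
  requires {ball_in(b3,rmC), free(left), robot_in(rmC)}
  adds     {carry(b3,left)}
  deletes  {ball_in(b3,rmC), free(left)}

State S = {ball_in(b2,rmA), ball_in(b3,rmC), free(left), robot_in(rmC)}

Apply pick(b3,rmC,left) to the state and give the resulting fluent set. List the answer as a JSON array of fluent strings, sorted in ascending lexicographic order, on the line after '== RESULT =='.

Compute (S \ del) ∪ add:
  pre ⊆ S: {ball_in(b3,rmC), free(left), robot_in(rmC)} ⊆ S  — applicable
  S \ del = {ball_in(b2,rmA), robot_in(rmC)}
  ∪ add   = {ball_in(b2,rmA), carry(b3,left), robot_in(rmC)}

== RESULT ==
["ball_in(b2,rmA)", "carry(b3,left)", "robot_in(rmC)"]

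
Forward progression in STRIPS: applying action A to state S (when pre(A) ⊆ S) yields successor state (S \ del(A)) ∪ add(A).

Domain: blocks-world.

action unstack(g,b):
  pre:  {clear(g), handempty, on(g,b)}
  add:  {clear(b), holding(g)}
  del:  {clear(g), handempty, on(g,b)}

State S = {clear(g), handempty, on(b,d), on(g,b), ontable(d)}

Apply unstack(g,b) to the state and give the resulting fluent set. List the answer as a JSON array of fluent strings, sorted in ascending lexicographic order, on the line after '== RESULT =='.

Progress:
  pre ⊆ S: {clear(g), handempty, on(g,b)} ⊆ S  — applicable
  S \ del = {on(b,d), ontable(d)}
  ∪ add   = {clear(b), holding(g), on(b,d), ontable(d)}

== RESULT ==
["clear(b)", "holding(g)", "on(b,d)", "ontable(d)"]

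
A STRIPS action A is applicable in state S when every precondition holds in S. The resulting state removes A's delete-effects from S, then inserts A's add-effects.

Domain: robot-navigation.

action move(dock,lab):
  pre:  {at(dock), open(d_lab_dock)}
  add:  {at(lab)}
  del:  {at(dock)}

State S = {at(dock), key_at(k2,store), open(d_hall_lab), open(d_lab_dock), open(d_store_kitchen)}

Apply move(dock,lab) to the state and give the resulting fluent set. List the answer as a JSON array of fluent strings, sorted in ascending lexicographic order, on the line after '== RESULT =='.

Progress:
  pre ⊆ S: {at(dock), open(d_lab_dock)} ⊆ S  — applicable
  S \ del = {key_at(k2,store), open(d_hall_lab), open(d_lab_dock), open(d_store_kitchen)}
  ∪ add   = {at(lab), key_at(k2,store), open(d_hall_lab), open(d_lab_dock), open(d_store_kitchen)}

== RESULT ==
["at(lab)", "key_at(k2,store)", "open(d_hall_lab)", "open(d_lab_dock)", "open(d_store_kitchen)"]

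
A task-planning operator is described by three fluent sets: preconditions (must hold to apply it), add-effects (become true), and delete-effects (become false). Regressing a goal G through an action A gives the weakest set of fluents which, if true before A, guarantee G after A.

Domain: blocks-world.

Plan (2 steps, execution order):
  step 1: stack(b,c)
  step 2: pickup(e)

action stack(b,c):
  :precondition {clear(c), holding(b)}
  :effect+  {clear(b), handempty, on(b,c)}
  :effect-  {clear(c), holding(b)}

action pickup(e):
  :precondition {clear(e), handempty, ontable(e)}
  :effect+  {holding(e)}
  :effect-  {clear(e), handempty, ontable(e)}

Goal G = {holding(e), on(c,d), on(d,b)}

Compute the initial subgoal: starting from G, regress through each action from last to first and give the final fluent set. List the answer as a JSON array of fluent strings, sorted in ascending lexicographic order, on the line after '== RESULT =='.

Regress step by step:
  through step 2 (pickup(e)): drop {holding(e)}, keep {on(c,d), on(d,b)}, require {clear(e), handempty, ontable(e)}
    → {clear(e), handempty, on(c,d), on(d,b), ontable(e)}
  through step 1 (stack(b,c)): drop {handempty}, keep {clear(e), on(c,d), on(d,b), ontable(e)}, require {clear(c), holding(b)}
    → {clear(c), clear(e), holding(b), on(c,d), on(d,b), ontable(e)}

== RESULT ==
["clear(c)", "clear(e)", "holding(b)", "on(c,d)", "on(d,b)", "ontable(e)"]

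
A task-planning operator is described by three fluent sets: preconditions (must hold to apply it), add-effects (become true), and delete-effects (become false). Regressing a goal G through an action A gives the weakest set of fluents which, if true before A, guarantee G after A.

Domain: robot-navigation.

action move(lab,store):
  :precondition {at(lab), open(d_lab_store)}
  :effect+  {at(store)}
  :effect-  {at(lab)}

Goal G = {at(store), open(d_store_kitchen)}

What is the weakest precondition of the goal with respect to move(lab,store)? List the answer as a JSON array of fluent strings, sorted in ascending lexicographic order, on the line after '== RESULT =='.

Compute (G \ add) ∪ pre:
  G ∩ del = {}  (empty — regression defined)
  G \ add = {at(store), open(d_store_kitchen)} \ {at(store)} = {open(d_store_kitchen)}
  ∪ pre   = {open(d_store_kitchen)} ∪ {at(lab), open(d_lab_store)}
          = {at(lab), open(d_lab_store), open(d_store_kitchen)}

== RESULT ==
["at(lab)", "open(d_lab_store)", "open(d_store_kitchen)"]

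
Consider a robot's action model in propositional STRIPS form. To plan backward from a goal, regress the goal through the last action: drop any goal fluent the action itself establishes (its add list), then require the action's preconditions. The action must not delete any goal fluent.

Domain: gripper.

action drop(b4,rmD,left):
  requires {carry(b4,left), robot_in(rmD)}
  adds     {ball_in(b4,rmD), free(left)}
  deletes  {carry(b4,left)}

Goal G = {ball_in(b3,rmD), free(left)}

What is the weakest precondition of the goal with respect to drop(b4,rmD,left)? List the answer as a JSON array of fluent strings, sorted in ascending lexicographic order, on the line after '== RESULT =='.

Compute (G \ add) ∪ pre:
  G ∩ del = {}  (empty — regression defined)
  G \ add = {ball_in(b3,rmD), free(left)} \ {ball_in(b4,rmD), free(left)} = {ball_in(b3,rmD)}
  ∪ pre   = {ball_in(b3,rmD)} ∪ {carry(b4,left), robot_in(rmD)}
          = {ball_in(b3,rmD), carry(b4,left), robot_in(rmD)}

== RESULT ==
["ball_in(b3,rmD)", "carry(b4,left)", "robot_in(rmD)"]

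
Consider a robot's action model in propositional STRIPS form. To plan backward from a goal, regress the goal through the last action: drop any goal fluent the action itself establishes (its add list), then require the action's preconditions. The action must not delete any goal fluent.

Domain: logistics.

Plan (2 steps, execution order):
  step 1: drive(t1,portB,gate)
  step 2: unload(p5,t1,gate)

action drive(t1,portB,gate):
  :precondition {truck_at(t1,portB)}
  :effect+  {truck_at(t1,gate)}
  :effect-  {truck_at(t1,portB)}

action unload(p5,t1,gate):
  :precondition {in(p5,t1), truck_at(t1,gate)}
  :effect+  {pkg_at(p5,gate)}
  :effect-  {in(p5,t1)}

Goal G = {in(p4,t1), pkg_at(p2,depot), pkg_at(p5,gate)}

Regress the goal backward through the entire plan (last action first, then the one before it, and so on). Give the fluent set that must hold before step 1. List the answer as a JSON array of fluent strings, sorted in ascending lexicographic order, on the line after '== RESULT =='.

Regress step by step:
  through step 2 (unload(p5,t1,gate)): drop {pkg_at(p5,gate)}, keep {in(p4,t1), pkg_at(p2,depot)}, require {in(p5,t1), truck_at(t1,gate)}
    → {in(p4,t1), in(p5,t1), pkg_at(p2,depot), truck_at(t1,gate)}
  through step 1 (drive(t1,portB,gate)): drop {truck_at(t1,gate)}, keep {in(p4,t1), in(p5,t1), pkg_at(p2,depot)}, require {truck_at(t1,portB)}
    → {in(p4,t1), in(p5,t1), pkg_at(p2,depot), truck_at(t1,portB)}

== RESULT ==
["in(p4,t1)", "in(p5,t1)", "pkg_at(p2,depot)", "truck_at(t1,portB)"]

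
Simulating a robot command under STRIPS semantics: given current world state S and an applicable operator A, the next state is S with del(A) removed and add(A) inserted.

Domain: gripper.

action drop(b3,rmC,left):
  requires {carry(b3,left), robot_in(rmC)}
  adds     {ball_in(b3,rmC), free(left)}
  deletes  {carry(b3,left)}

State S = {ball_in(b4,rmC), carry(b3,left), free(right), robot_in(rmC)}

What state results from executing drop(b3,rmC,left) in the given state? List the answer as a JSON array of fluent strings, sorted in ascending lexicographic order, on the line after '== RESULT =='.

Compute (S \ del) ∪ add:
  pre ⊆ S: {carry(b3,left), robot_in(rmC)} ⊆ S  — applicable
  S \ del = {ball_in(b4,rmC), free(right), robot_in(rmC)}
  ∪ add   = {ball_in(b3,rmC), ball_in(b4,rmC), free(left), free(right), robot_in(rmC)}

== RESULT ==
["ball_in(b3,rmC)", "ball_in(b4,rmC)", "free(left)", "free(right)", "robot_in(rmC)"]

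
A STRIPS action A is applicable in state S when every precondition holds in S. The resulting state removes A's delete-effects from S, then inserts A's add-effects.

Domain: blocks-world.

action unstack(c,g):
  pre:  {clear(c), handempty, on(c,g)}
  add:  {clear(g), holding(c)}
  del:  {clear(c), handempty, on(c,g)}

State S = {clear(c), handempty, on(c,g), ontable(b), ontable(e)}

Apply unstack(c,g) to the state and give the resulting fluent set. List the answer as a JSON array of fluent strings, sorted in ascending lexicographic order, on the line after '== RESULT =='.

Progress:
  pre ⊆ S: {clear(c), handempty, on(c,g)} ⊆ S  — applicable
  S \ del = {ontable(b), ontable(e)}
  ∪ add   = {clear(g), holding(c), ontable(b), ontable(e)}

== RESULT ==
["clear(g)", "holding(c)", "ontable(b)", "ontable(e)"]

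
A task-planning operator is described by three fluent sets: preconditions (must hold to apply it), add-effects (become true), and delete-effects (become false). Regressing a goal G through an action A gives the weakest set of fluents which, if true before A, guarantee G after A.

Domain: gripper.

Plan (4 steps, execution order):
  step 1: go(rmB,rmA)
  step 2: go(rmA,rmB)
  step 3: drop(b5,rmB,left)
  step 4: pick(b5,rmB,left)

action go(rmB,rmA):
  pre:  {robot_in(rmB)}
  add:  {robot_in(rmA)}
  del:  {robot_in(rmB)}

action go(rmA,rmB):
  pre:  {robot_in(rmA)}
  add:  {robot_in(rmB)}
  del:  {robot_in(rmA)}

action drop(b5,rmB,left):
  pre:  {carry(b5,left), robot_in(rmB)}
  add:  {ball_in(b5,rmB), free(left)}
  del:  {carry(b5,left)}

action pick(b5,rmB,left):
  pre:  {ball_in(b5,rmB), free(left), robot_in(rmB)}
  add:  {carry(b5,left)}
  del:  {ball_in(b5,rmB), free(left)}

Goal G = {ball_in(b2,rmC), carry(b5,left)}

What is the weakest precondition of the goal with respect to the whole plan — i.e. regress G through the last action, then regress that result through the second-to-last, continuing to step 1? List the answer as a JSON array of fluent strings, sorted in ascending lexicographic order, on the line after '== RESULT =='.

Work backward from the goal:
  through step 4 (pick(b5,rmB,left)): drop {carry(b5,left)}, keep {ball_in(b2,rmC)}, require {ball_in(b5,rmB), free(left), robot_in(rmB)}
    → {ball_in(b2,rmC), ball_in(b5,rmB), free(left), robot_in(rmB)}
  through step 3 (drop(b5,rmB,left)): drop {ball_in(b5,rmB), free(left)}, keep {ball_in(b2,rmC), robot_in(rmB)}, require {carry(b5,left), robot_in(rmB)}
    → {ball_in(b2,rmC), carry(b5,left), robot_in(rmB)}
  through step 2 (go(rmA,rmB)): drop {robot_in(rmB)}, keep {ball_in(b2,rmC), carry(b5,left)}, require {robot_in(rmA)}
    → {ball_in(b2,rmC), carry(b5,left), robot_in(rmA)}
  through step 1 (go(rmB,rmA)): drop {robot_in(rmA)}, keep {ball_in(b2,rmC), carry(b5,left)}, require {robot_in(rmB)}
    → {ball_in(b2,rmC), carry(b5,left), robot_in(rmB)}

== RESULT ==
["ball_in(b2,rmC)", "carry(b5,left)", "robot_in(rmB)"]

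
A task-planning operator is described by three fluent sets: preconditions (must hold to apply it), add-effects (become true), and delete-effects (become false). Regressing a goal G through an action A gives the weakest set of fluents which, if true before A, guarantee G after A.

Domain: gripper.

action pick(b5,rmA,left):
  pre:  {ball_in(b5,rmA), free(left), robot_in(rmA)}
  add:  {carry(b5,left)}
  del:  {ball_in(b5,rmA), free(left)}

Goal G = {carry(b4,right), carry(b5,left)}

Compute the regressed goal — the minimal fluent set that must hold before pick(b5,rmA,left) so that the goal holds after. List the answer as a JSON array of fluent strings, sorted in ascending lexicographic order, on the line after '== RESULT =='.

Regress:
  G ∩ del = {}  (empty — regression defined)
  G \ add = {carry(b4,right), carry(b5,left)} \ {carry(b5,left)} = {carry(b4,right)}
  ∪ pre   = {carry(b4,right)} ∪ {ball_in(b5,rmA), free(left), robot_in(rmA)}
          = {ball_in(b5,rmA), carry(b4,right), free(left), robot_in(rmA)}

== RESULT ==
["ball_in(b5,rmA)", "carry(b4,right)", "free(left)", "robot_in(rmA)"]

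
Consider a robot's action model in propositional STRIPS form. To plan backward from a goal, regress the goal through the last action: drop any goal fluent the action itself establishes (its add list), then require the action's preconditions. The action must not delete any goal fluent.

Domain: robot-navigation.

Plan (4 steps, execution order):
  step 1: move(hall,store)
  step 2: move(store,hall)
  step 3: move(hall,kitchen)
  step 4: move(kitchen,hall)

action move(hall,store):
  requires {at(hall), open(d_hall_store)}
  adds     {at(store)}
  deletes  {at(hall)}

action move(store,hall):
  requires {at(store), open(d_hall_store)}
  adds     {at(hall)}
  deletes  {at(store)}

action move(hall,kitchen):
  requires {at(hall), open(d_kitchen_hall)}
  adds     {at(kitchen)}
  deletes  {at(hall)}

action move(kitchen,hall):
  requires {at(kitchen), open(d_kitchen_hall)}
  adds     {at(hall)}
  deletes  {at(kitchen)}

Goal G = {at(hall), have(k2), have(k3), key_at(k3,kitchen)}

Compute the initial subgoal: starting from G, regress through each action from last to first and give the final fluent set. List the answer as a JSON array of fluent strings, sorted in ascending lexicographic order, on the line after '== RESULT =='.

Regress step by step:
  through step 4 (move(kitchen,hall)): drop {at(hall)}, keep {have(k2), have(k3), key_at(k3,kitchen)}, require {at(kitchen), open(d_kitchen_hall)}
    → {at(kitchen), have(k2), have(k3), key_at(k3,kitchen), open(d_kitchen_hall)}
  through step 3 (move(hall,kitchen)): drop {at(kitchen)}, keep {have(k2), have(k3), key_at(k3,kitchen), open(d_kitchen_hall)}, require {at(hall), open(d_kitchen_hall)}
    → {at(hall), have(k2), have(k3), key_at(k3,kitchen), open(d_kitchen_hall)}
  through step 2 (move(store,hall)): drop {at(hall)}, keep {have(k2), have(k3), key_at(k3,kitchen), open(d_kitchen_hall)}, require {at(store), open(d_hall_store)}
    → {at(store), have(k2), have(k3), key_at(k3,kitchen), open(d_hall_store), open(d_kitchen_hall)}
  through step 1 (move(hall,store)): drop {at(store)}, keep {have(k2), have(k3), key_at(k3,kitchen), open(d_hall_store), open(d_kitchen_hall)}, require {at(hall), open(d_hall_store)}
    → {at(hall), have(k2), have(k3), key_at(k3,kitchen), open(d_hall_store), open(d_kitchen_hall)}

== RESULT ==
["at(hall)", "have(k2)", "have(k3)", "key_at(k3,kitchen)", "open(d_hall_store)", "open(d_kitchen_hall)"]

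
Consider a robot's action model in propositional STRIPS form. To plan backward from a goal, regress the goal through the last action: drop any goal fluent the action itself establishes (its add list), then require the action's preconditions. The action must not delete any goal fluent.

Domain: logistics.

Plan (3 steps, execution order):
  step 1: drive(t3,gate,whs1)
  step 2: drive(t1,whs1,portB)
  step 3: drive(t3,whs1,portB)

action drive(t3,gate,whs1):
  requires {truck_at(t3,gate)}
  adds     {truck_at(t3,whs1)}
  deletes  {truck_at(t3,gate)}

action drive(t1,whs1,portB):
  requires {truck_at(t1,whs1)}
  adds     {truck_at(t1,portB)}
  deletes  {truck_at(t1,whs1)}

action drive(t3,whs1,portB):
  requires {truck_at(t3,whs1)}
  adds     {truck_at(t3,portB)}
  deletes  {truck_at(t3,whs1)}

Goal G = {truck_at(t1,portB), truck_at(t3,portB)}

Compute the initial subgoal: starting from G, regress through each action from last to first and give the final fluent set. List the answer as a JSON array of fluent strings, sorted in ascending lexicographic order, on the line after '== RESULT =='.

Regress step by step:
  through step 3 (drive(t3,whs1,portB)): drop {truck_at(t3,portB)}, keep {truck_at(t1,portB)}, require {truck_at(t3,whs1)}
    → {truck_at(t1,portB), truck_at(t3,whs1)}
  through step 2 (drive(t1,whs1,portB)): drop {truck_at(t1,portB)}, keep {truck_at(t3,whs1)}, require {truck_at(t1,whs1)}
    → {truck_at(t1,whs1), truck_at(t3,whs1)}
  through step 1 (drive(t3,gate,whs1)): drop {truck_at(t3,whs1)}, keep {truck_at(t1,whs1)}, require {truck_at(t3,gate)}
    → {truck_at(t1,whs1), truck_at(t3,gate)}

== RESULT ==
["truck_at(t1,whs1)", "truck_at(t3,gate)"]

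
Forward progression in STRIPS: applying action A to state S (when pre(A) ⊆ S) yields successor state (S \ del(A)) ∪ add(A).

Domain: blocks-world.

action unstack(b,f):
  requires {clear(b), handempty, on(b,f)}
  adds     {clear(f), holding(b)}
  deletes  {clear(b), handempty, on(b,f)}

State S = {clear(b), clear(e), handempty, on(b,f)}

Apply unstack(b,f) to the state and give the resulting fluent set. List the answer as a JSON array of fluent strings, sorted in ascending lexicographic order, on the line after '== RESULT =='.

Progress:
  pre ⊆ S: {clear(b), handempty, on(b,f)} ⊆ S  — applicable
  S \ del = {clear(e)}
  ∪ add   = {clear(e), clear(f), holding(b)}

== RESULT ==
["clear(e)", "clear(f)", "holding(b)"]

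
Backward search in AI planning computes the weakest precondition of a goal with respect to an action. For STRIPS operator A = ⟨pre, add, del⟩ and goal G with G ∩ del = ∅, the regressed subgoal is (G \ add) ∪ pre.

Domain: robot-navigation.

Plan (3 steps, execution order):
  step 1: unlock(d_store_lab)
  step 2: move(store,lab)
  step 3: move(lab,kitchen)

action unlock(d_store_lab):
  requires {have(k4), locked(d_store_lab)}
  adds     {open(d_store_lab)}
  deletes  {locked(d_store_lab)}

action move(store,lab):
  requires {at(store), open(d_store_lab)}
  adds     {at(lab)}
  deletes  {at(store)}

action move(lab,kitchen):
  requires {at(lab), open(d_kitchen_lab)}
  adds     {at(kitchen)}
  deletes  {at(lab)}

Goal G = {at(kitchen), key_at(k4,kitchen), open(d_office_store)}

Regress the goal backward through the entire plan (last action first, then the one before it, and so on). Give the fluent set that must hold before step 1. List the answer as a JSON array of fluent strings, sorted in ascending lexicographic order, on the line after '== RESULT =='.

Regress step by step:
  through step 3 (move(lab,kitchen)): drop {at(kitchen)}, keep {key_at(k4,kitchen), open(d_office_store)}, require {at(lab), open(d_kitchen_lab)}
    → {at(lab), key_at(k4,kitchen), open(d_kitchen_lab), open(d_office_store)}
  through step 2 (move(store,lab)): drop {at(lab)}, keep {key_at(k4,kitchen), open(d_kitchen_lab), open(d_office_store)}, require {at(store), open(d_store_lab)}
    → {at(store), key_at(k4,kitchen), open(d_kitchen_lab), open(d_office_store), open(d_store_lab)}
  through step 1 (unlock(d_store_lab)): drop {open(d_store_lab)}, keep {at(store), key_at(k4,kitchen), open(d_kitchen_lab), open(d_office_store)}, require {have(k4), locked(d_store_lab)}
    → {at(store), have(k4), key_at(k4,kitchen), locked(d_store_lab), open(d_kitchen_lab), open(d_office_store)}

== RESULT ==
["at(store)", "have(k4)", "key_at(k4,kitchen)", "locked(d_store_lab)", "open(d_kitchen_lab)", "open(d_office_store)"]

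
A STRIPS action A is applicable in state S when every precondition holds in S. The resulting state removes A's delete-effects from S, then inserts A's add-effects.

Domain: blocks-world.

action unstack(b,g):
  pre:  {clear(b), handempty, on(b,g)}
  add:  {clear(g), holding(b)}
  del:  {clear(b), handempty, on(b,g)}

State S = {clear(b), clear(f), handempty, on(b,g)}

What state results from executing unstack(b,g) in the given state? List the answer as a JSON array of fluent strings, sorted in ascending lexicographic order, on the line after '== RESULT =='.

Compute (S \ del) ∪ add:
  pre ⊆ S: {clear(b), handempty, on(b,g)} ⊆ S  — applicable
  S \ del = {clear(f)}
  ∪ add   = {clear(f), clear(g), holding(b)}

== RESULT ==
["clear(f)", "clear(g)", "holding(b)"]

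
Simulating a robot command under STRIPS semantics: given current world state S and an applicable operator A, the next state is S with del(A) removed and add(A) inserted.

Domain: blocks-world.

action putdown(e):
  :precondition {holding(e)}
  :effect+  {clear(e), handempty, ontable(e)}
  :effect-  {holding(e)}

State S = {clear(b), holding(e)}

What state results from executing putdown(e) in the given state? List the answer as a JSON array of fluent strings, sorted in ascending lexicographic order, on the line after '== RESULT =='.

Compute (S \ del) ∪ add:
  pre ⊆ S: {holding(e)} ⊆ S  — applicable
  S \ del = {clear(b)}
  ∪ add   = {clear(b), clear(e), handempty, ontable(e)}

== RESULT ==
["clear(b)", "clear(e)", "handempty", "ontable(e)"]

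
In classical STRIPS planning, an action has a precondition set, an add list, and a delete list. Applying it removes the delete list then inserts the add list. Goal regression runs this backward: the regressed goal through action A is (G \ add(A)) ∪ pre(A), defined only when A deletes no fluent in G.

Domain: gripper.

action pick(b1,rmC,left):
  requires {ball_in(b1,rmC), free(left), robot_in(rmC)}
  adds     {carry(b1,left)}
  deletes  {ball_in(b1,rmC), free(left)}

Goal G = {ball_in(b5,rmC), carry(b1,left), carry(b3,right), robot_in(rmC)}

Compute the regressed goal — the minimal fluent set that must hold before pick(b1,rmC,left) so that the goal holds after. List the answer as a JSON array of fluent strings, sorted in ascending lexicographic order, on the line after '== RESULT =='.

Regress:
  G ∩ del = {}  (empty — regression defined)
  G \ add = {ball_in(b5,rmC), carry(b1,left), carry(b3,right), robot_in(rmC)} \ {carry(b1,left)} = {ball_in(b5,rmC), carry(b3,right), robot_in(rmC)}
  ∪ pre   = {ball_in(b5,rmC), carry(b3,right), robot_in(rmC)} ∪ {ball_in(b1,rmC), free(left), robot_in(rmC)}
          = {ball_in(b1,rmC), ball_in(b5,rmC), carry(b3,right), free(left), robot_in(rmC)}

== RESULT ==
["ball_in(b1,rmC)", "ball_in(b5,rmC)", "carry(b3,right)", "free(left)", "robot_in(rmC)"]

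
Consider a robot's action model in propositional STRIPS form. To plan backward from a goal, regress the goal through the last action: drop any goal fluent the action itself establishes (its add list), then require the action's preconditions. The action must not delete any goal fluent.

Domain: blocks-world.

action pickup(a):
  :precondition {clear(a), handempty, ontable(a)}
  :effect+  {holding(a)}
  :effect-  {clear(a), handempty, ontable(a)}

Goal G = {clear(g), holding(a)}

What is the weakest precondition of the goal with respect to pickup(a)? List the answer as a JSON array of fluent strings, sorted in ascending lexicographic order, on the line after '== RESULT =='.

Regress:
  G ∩ del = {}  (empty — regression defined)
  G \ add = {clear(g), holding(a)} \ {holding(a)} = {clear(g)}
  ∪ pre   = {clear(g)} ∪ {clear(a), handempty, ontable(a)}
          = {clear(a), clear(g), handempty, ontable(a)}

== RESULT ==
["clear(a)", "clear(g)", "handempty", "ontable(a)"]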